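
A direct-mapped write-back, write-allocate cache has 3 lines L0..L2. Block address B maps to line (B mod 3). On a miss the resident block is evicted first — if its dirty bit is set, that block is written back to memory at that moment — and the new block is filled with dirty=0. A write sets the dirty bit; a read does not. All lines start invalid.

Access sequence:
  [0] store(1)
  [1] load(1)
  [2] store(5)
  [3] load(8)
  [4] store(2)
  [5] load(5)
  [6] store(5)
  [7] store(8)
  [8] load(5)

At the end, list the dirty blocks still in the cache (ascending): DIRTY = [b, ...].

DIRTY = [1]

0: W B1 -> L1 miss  d=D]
1: R B1 -> L1 hit  d=D]
2: W B5 -> L2 miss  d=D]
3: R B8 -> L2 miss wb->B5  d=-]
4: W B2 -> L2 miss  d=D]
5: R B5 -> L2 miss wb->B2  d=-]
6: W B5 -> L2 hit  d=D]
7: W B8 -> L2 miss wb->B5  d=D]
8: R B5 -> L2 miss wb->B8  d=-]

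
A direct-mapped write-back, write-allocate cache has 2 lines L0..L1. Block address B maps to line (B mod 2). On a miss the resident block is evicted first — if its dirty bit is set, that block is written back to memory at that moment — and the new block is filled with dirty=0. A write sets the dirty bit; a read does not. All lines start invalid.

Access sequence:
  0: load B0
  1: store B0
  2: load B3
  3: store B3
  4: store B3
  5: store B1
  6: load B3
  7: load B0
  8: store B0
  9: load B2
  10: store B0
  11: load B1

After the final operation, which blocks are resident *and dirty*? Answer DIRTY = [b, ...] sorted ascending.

  0 | R B0 → L0 miss [-]
  1 | W B0 → L0 hit [D]
  2 | R B3 → L1 miss [-]
  3 | W B3 → L1 hit [D]
  4 | W B3 → L1 hit [D]
  5 | W B1 → L1 miss wb→B3 [D]
  6 | R B3 → L1 miss wb→B1 [-]
  7 | R B0 → L0 hit [D]
  8 | W B0 → L0 hit [D]
  9 | R B2 → L0 miss wb→B0 [-]
  10 | W B0 → L0 miss [D]
  11 | R B1 → L1 miss [-]

DIRTY = [0]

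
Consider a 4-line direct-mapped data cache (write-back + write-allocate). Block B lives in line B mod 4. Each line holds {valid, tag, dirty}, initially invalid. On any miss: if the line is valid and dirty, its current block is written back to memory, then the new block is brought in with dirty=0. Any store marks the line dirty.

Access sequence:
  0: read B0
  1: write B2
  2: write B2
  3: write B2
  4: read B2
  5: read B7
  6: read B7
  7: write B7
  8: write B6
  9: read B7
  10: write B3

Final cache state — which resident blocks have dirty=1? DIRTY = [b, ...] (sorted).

DIRTY = [3, 6]

  0 | R B0 → L0 miss [-]
  1 | W B2 → L2 miss [D]
  2 | W B2 → L2 hit [D]
  3 | W B2 → L2 hit [D]
  4 | R B2 → L2 hit [D]
  5 | R B7 → L3 miss [-]
  6 | R B7 → L3 hit [-]
  7 | W B7 → L3 hit [D]
  8 | W B6 → L2 miss wb→B2 [D]
  9 | R B7 → L3 hit [D]
  10 | W B3 → L3 miss wb→B7 [D]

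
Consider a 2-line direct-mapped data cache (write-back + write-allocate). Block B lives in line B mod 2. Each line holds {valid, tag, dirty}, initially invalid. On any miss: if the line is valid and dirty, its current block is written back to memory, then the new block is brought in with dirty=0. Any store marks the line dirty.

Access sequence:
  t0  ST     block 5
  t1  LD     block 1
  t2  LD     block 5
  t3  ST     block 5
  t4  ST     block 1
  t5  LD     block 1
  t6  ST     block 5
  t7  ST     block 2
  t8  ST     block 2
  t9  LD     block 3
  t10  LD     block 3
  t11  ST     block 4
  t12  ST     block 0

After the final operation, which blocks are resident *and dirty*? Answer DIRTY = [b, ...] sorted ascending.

DIRTY = [0]

  0 | W B5 → L1 miss [D]
  1 | R B1 → L1 miss wb→B5 [-]
  2 | R B5 → L1 miss [-]
  3 | W B5 → L1 hit [D]
  4 | W B1 → L1 miss wb→B5 [D]
  5 | R B1 → L1 hit [D]
  6 | W B5 → L1 miss wb→B1 [D]
  7 | W B2 → L0 miss [D]
  8 | W B2 → L0 hit [D]
  9 | R B3 → L1 miss wb→B5 [-]
  10 | R B3 → L1 hit [-]
  11 | W B4 → L0 miss wb→B2 [D]
  12 | W B0 → L0 miss wb→B4 [D]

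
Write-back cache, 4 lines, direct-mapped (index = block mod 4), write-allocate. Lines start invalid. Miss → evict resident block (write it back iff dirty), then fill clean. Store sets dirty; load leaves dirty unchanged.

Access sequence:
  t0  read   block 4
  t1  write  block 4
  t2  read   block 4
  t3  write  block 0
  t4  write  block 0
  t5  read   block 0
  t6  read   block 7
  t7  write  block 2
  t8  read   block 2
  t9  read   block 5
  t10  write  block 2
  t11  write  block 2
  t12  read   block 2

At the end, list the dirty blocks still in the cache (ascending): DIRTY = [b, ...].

DIRTY = [0, 2]

0: R B4 → L0 miss [-]
1: W B4 → L0 hit [D]
2: R B4 → L0 hit [D]
3: W B0 → L0 miss wb→B4 [D]
4: W B0 → L0 hit [D]
5: R B0 → L0 hit [D]
6: R B7 → L3 miss [-]
7: W B2 → L2 miss [D]
8: R B2 → L2 hit [D]
9: R B5 → L1 miss [-]
10: W B2 → L2 hit [D]
11: W B2 → L2 hit [D]
12: R B2 → L2 hit [D]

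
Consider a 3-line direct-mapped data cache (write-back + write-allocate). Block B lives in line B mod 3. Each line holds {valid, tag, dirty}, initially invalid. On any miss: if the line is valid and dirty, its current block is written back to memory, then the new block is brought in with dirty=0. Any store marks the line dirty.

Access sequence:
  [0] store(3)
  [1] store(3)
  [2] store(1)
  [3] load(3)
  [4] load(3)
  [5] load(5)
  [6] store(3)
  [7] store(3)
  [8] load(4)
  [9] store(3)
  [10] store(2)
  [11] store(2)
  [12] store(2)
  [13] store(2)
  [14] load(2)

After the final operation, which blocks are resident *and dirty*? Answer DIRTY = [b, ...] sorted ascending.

  0 | W B3 → L0 miss [D]
  1 | W B3 → L0 hit [D]
  2 | W B1 → L1 miss [D]
  3 | R B3 → L0 hit [D]
  4 | R B3 → L0 hit [D]
  5 | R B5 → L2 miss [-]
  6 | W B3 → L0 hit [D]
  7 | W B3 → L0 hit [D]
  8 | R B4 → L1 miss wb→B1 [-]
  9 | W B3 → L0 hit [D]
  10 | W B2 → L2 miss [D]
  11 | W B2 → L2 hit [D]
  12 | W B2 → L2 hit [D]
  13 | W B2 → L2 hit [D]
  14 | R B2 → L2 hit [D]

DIRTY = [2, 3]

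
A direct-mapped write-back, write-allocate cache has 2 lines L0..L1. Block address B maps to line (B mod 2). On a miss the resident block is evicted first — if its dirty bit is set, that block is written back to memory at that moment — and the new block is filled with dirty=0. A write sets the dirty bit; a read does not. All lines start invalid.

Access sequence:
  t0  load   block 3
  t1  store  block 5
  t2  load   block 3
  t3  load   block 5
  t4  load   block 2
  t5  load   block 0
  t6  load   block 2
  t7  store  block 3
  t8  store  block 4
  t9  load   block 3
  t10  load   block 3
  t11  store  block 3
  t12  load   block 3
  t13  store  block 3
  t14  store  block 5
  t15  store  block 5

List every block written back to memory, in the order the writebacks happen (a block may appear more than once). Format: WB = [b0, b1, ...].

WB = [5, 3]

  0 | R B3 → L1 miss [-]
  1 | W B5 → L1 miss [D]
  2 | R B3 → L1 miss wb→B5 [-]
  3 | R B5 → L1 miss [-]
  4 | R B2 → L0 miss [-]
  5 | R B0 → L0 miss [-]
  6 | R B2 → L0 miss [-]
  7 | W B3 → L1 miss [D]
  8 | W B4 → L0 miss [D]
  9 | R B3 → L1 hit [D]
  10 | R B3 → L1 hit [D]
  11 | W B3 → L1 hit [D]
  12 | R B3 → L1 hit [D]
  13 | W B3 → L1 hit [D]
  14 | W B5 → L1 miss wb→B3 [D]
  15 | W B5 → L1 hit [D]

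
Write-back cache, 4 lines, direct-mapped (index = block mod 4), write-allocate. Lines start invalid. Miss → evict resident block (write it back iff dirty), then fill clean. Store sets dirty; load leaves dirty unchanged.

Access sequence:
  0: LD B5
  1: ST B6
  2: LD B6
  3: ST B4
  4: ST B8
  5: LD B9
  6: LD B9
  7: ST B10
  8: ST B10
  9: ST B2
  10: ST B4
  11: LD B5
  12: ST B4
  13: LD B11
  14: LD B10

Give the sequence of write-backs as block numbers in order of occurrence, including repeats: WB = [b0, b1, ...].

0: R B5 → L1 miss [-]
1: W B6 → L2 miss [D]
2: R B6 → L2 hit [D]
3: W B4 → L0 miss [D]
4: W B8 → L0 miss wb→B4 [D]
5: R B9 → L1 miss [-]
6: R B9 → L1 hit [-]
7: W B10 → L2 miss wb→B6 [D]
8: W B10 → L2 hit [D]
9: W B2 → L2 miss wb→B10 [D]
10: W B4 → L0 miss wb→B8 [D]
11: R B5 → L1 miss [-]
12: W B4 → L0 hit [D]
13: R B11 → L3 miss [-]
14: R B10 → L2 miss wb→B2 [-]

WB = [4, 6, 10, 8, 2]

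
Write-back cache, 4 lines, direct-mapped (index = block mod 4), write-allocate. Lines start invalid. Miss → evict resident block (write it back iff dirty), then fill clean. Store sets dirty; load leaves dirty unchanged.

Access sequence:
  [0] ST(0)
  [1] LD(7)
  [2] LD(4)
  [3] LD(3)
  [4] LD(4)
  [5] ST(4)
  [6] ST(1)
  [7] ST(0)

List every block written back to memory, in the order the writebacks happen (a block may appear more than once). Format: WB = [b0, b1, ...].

WB = [0, 4]

0: W B0 → L0 miss [D]
1: R B7 → L3 miss [-]
2: R B4 → L0 miss wb→B0 [-]
3: R B3 → L3 miss [-]
4: R B4 → L0 hit [-]
5: W B4 → L0 hit [D]
6: W B1 → L1 miss [D]
7: W B0 → L0 miss wb→B4 [D]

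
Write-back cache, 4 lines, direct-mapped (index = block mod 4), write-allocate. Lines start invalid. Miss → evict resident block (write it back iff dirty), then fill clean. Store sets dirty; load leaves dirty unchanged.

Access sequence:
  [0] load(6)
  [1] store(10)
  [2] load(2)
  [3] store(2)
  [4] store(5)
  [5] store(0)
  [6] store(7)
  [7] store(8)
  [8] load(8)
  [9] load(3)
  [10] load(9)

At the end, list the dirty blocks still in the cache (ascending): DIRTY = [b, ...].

0: R B6 -> L2 miss  d=-]
1: W B10 -> L2 miss  d=D]
2: R B2 -> L2 miss wb->B10  d=-]
3: W B2 -> L2 hit  d=D]
4: W B5 -> L1 miss  d=D]
5: W B0 -> L0 miss  d=D]
6: W B7 -> L3 miss  d=D]
7: W B8 -> L0 miss wb->B0  d=D]
8: R B8 -> L0 hit  d=D]
9: R B3 -> L3 miss wb->B7  d=-]
10: R B9 -> L1 miss wb->B5  d=-]

DIRTY = [2, 8]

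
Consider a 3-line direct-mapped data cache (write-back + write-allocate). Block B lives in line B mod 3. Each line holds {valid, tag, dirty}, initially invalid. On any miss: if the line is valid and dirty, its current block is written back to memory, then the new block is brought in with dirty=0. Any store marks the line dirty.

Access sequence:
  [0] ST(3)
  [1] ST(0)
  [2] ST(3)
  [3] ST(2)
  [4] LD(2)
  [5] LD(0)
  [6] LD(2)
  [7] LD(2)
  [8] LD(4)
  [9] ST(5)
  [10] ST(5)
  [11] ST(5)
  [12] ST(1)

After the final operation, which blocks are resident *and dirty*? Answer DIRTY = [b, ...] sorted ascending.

0: W B3 → L0 miss [D]
1: W B0 → L0 miss wb→B3 [D]
2: W B3 → L0 miss wb→B0 [D]
3: W B2 → L2 miss [D]
4: R B2 → L2 hit [D]
5: R B0 → L0 miss wb→B3 [-]
6: R B2 → L2 hit [D]
7: R B2 → L2 hit [D]
8: R B4 → L1 miss [-]
9: W B5 → L2 miss wb→B2 [D]
10: W B5 → L2 hit [D]
11: W B5 → L2 hit [D]
12: W B1 → L1 miss [D]

DIRTY = [1, 5]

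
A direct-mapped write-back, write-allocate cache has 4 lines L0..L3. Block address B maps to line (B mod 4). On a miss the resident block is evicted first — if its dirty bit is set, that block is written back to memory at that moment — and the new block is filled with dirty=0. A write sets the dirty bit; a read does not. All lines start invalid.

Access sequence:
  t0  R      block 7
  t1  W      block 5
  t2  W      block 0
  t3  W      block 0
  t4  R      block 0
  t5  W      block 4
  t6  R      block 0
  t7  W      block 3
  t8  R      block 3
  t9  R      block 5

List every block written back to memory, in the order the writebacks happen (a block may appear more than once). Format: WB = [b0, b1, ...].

WB = [0, 4]

0: R B7 → L3 miss [-]
1: W B5 → L1 miss [D]
2: W B0 → L0 miss [D]
3: W B0 → L0 hit [D]
4: R B0 → L0 hit [D]
5: W B4 → L0 miss wb→B0 [D]
6: R B0 → L0 miss wb→B4 [-]
7: W B3 → L3 miss [D]
8: R B3 → L3 hit [D]
9: R B5 → L1 hit [D]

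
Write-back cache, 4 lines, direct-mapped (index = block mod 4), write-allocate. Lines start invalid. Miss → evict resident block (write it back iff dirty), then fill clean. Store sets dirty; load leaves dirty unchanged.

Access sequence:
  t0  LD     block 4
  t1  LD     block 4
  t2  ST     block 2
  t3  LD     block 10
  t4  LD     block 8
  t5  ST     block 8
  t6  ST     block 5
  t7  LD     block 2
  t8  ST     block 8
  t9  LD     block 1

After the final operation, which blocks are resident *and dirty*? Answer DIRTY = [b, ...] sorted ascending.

DIRTY = [8]

0: R B4 -> L0 miss  d=-]
1: R B4 -> L0 hit  d=-]
2: W B2 -> L2 miss  d=D]
3: R B10 -> L2 miss wb->B2  d=-]
4: R B8 -> L0 miss  d=-]
5: W B8 -> L0 hit  d=D]
6: W B5 -> L1 miss  d=D]
7: R B2 -> L2 miss  d=-]
8: W B8 -> L0 hit  d=D]
9: R B1 -> L1 miss wb->B5  d=-]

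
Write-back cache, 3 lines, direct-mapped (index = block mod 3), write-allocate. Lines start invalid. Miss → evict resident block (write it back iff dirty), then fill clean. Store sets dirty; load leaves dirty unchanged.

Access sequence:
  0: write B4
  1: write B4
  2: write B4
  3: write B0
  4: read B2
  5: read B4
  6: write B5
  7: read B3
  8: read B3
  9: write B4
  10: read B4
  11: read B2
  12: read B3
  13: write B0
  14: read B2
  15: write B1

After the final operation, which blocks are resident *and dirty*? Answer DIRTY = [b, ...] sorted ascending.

0: W B4 → L1 miss [D]
1: W B4 → L1 hit [D]
2: W B4 → L1 hit [D]
3: W B0 → L0 miss [D]
4: R B2 → L2 miss [-]
5: R B4 → L1 hit [D]
6: W B5 → L2 miss [D]
7: R B3 → L0 miss wb→B0 [-]
8: R B3 → L0 hit [-]
9: W B4 → L1 hit [D]
10: R B4 → L1 hit [D]
11: R B2 → L2 miss wb→B5 [-]
12: R B3 → L0 hit [-]
13: W B0 → L0 miss [D]
14: R B2 → L2 hit [-]
15: W B1 → L1 miss wb→B4 [D]

DIRTY = [0, 1]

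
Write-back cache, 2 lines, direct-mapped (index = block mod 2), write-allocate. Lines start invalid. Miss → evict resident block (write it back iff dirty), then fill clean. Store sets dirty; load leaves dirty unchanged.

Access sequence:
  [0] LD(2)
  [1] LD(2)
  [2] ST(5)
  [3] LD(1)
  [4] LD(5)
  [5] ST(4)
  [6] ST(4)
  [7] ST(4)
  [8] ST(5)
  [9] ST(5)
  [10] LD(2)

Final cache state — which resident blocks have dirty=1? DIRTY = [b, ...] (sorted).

  0 | R B2 → L0 miss [-]
  1 | R B2 → L0 hit [-]
  2 | W B5 → L1 miss [D]
  3 | R B1 → L1 miss wb→B5 [-]
  4 | R B5 → L1 miss [-]
  5 | W B4 → L0 miss [D]
  6 | W B4 → L0 hit [D]
  7 | W B4 → L0 hit [D]
  8 | W B5 → L1 hit [D]
  9 | W B5 → L1 hit [D]
  10 | R B2 → L0 miss wb→B4 [-]

DIRTY = [5]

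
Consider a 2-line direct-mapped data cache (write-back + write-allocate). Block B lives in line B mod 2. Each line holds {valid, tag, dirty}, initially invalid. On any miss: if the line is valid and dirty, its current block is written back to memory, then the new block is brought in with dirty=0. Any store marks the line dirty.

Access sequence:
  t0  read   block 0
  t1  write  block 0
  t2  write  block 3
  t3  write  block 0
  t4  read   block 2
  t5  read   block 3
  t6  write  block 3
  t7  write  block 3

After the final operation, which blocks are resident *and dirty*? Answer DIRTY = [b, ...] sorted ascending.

  0 | R B0 → L0 miss [-]
  1 | W B0 → L0 hit [D]
  2 | W B3 → L1 miss [D]
  3 | W B0 → L0 hit [D]
  4 | R B2 → L0 miss wb→B0 [-]
  5 | R B3 → L1 hit [D]
  6 | W B3 → L1 hit [D]
  7 | W B3 → L1 hit [D]

DIRTY = [3]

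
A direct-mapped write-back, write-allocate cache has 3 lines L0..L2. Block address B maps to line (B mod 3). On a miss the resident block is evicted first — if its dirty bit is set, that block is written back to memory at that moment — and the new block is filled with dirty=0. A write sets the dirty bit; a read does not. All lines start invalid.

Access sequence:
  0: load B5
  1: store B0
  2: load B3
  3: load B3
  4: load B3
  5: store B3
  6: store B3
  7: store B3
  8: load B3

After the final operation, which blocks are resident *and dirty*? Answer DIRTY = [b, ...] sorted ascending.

DIRTY = [3]

  0 | R B5 → L2 miss [-]
  1 | W B0 → L0 miss [D]
  2 | R B3 → L0 miss wb→B0 [-]
  3 | R B3 → L0 hit [-]
  4 | R B3 → L0 hit [-]
  5 | W B3 → L0 hit [D]
  6 | W B3 → L0 hit [D]
  7 | W B3 → L0 hit [D]
  8 | R B3 → L0 hit [D]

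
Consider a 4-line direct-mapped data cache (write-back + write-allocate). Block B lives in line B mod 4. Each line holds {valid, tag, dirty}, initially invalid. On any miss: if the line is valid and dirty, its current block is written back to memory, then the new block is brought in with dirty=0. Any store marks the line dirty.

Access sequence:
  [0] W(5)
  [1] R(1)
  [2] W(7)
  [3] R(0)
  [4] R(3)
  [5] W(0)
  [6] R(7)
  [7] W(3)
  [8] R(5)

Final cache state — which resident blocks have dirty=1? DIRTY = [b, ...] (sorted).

0: W B5 → L1 miss [D]
1: R B1 → L1 miss wb→B5 [-]
2: W B7 → L3 miss [D]
3: R B0 → L0 miss [-]
4: R B3 → L3 miss wb→B7 [-]
5: W B0 → L0 hit [D]
6: R B7 → L3 miss [-]
7: W B3 → L3 miss [D]
8: R B5 → L1 miss [-]

DIRTY = [0, 3]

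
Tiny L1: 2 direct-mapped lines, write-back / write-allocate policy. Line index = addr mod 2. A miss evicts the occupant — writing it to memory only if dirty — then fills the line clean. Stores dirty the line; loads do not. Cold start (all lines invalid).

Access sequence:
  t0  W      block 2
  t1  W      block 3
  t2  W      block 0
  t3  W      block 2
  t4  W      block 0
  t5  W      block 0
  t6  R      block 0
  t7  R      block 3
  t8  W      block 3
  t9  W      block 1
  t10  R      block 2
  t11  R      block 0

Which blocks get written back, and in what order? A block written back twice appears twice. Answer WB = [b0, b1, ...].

0: W B2 -> L0 miss  d=D]
1: W B3 -> L1 miss  d=D]
2: W B0 -> L0 miss wb->B2  d=D]
3: W B2 -> L0 miss wb->B0  d=D]
4: W B0 -> L0 miss wb->B2  d=D]
5: W B0 -> L0 hit  d=D]
6: R B0 -> L0 hit  d=D]
7: R B3 -> L1 hit  d=D]
8: W B3 -> L1 hit  d=D]
9: W B1 -> L1 miss wb->B3  d=D]
10: R B2 -> L0 miss wb->B0  d=-]
11: R B0 -> L0 miss  d=-]

WB = [2, 0, 2, 3, 0]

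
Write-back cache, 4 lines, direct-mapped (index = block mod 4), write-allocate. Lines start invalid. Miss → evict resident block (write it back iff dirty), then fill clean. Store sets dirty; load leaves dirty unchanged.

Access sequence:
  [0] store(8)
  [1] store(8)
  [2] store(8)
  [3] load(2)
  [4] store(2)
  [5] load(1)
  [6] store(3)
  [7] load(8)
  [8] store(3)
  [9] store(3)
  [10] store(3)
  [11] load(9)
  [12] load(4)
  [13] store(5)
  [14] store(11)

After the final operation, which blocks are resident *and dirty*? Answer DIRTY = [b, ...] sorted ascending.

0: W B8 -> L0 miss  d=D]
1: W B8 -> L0 hit  d=D]
2: W B8 -> L0 hit  d=D]
3: R B2 -> L2 miss  d=-]
4: W B2 -> L2 hit  d=D]
5: R B1 -> L1 miss  d=-]
6: W B3 -> L3 miss  d=D]
7: R B8 -> L0 hit  d=D]
8: W B3 -> L3 hit  d=D]
9: W B3 -> L3 hit  d=D]
10: W B3 -> L3 hit  d=D]
11: R B9 -> L1 miss  d=-]
12: R B4 -> L0 miss wb->B8  d=-]
13: W B5 -> L1 miss  d=D]
14: W B11 -> L3 miss wb->B3  d=D]

DIRTY = [2, 5, 11]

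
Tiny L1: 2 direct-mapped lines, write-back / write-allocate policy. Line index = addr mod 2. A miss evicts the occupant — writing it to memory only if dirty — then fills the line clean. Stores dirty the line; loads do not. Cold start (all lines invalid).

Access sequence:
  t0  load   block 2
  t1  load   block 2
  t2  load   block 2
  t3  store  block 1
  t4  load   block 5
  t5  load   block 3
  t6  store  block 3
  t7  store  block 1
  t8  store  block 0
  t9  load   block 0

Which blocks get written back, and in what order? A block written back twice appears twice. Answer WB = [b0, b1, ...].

WB = [1, 3]

0: R B2 → L0 miss [-]
1: R B2 → L0 hit [-]
2: R B2 → L0 hit [-]
3: W B1 → L1 miss [D]
4: R B5 → L1 miss wb→B1 [-]
5: R B3 → L1 miss [-]
6: W B3 → L1 hit [D]
7: W B1 → L1 miss wb→B3 [D]
8: W B0 → L0 miss [D]
9: R B0 → L0 hit [D]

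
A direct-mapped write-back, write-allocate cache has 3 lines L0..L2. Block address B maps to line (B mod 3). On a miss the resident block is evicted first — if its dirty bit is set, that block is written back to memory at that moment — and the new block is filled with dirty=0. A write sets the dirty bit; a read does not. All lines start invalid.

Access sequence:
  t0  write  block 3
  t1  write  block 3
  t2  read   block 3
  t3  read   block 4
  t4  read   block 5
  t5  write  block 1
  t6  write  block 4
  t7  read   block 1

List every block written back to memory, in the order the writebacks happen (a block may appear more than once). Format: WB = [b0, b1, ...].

WB = [1, 4]

0: W B3 → L0 miss [D]
1: W B3 → L0 hit [D]
2: R B3 → L0 hit [D]
3: R B4 → L1 miss [-]
4: R B5 → L2 miss [-]
5: W B1 → L1 miss [D]
6: W B4 → L1 miss wb→B1 [D]
7: R B1 → L1 miss wb→B4 [-]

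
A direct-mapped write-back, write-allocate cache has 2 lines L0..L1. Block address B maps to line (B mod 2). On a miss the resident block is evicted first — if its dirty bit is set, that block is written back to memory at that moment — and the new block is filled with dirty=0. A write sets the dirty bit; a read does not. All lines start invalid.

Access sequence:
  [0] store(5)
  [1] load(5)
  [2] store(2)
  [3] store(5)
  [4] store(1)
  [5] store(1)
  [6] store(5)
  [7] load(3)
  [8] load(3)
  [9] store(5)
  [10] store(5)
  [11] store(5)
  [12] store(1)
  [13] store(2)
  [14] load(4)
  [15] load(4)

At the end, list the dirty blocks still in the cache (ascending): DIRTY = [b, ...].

0: W B5 -> L1 miss  d=D]
1: R B5 -> L1 hit  d=D]
2: W B2 -> L0 miss  d=D]
3: W B5 -> L1 hit  d=D]
4: W B1 -> L1 miss wb->B5  d=D]
5: W B1 -> L1 hit  d=D]
6: W B5 -> L1 miss wb->B1  d=D]
7: R B3 -> L1 miss wb->B5  d=-]
8: R B3 -> L1 hit  d=-]
9: W B5 -> L1 miss  d=D]
10: W B5 -> L1 hit  d=D]
11: W B5 -> L1 hit  d=D]
12: W B1 -> L1 miss wb->B5  d=D]
13: W B2 -> L0 hit  d=D]
14: R B4 -> L0 miss wb->B2  d=-]
15: R B4 -> L0 hit  d=-]

DIRTY = [1]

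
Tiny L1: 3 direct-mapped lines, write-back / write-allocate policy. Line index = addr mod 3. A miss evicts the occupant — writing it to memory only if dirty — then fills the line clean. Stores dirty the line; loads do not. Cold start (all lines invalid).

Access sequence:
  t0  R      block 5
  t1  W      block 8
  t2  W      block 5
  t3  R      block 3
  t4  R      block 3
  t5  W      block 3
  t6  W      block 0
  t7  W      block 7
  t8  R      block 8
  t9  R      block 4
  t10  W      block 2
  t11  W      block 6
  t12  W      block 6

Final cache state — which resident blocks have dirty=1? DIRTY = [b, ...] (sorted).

0: R B5 → L2 miss [-]
1: W B8 → L2 miss [D]
2: W B5 → L2 miss wb→B8 [D]
3: R B3 → L0 miss [-]
4: R B3 → L0 hit [-]
5: W B3 → L0 hit [D]
6: W B0 → L0 miss wb→B3 [D]
7: W B7 → L1 miss [D]
8: R B8 → L2 miss wb→B5 [-]
9: R B4 → L1 miss wb→B7 [-]
10: W B2 → L2 miss [D]
11: W B6 → L0 miss wb→B0 [D]
12: W B6 → L0 hit [D]

DIRTY = [2, 6]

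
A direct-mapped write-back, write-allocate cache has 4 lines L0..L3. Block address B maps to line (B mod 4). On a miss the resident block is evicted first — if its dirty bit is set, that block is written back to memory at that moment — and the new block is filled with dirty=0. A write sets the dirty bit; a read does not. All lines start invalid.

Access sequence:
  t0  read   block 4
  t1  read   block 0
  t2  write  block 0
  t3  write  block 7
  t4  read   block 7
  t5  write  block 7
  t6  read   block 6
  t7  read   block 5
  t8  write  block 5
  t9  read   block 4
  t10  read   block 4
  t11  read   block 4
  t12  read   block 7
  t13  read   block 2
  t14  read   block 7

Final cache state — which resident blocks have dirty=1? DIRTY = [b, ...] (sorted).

0: R B4 -> L0 miss  d=-]
1: R B0 -> L0 miss  d=-]
2: W B0 -> L0 hit  d=D]
3: W B7 -> L3 miss  d=D]
4: R B7 -> L3 hit  d=D]
5: W B7 -> L3 hit  d=D]
6: R B6 -> L2 miss  d=-]
7: R B5 -> L1 miss  d=-]
8: W B5 -> L1 hit  d=D]
9: R B4 -> L0 miss wb->B0  d=-]
10: R B4 -> L0 hit  d=-]
11: R B4 -> L0 hit  d=-]
12: R B7 -> L3 hit  d=D]
13: R B2 -> L2 miss  d=-]
14: R B7 -> L3 hit  d=D]

DIRTY = [5, 7]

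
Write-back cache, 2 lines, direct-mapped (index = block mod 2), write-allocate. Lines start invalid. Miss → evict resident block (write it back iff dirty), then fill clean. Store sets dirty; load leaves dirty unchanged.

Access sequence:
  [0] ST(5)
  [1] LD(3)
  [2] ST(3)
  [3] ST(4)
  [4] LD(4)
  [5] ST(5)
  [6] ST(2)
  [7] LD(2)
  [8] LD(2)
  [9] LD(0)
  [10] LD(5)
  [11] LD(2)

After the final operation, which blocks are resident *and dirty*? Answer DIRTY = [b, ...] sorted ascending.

0: W B5 -> L1 miss  d=D]
1: R B3 -> L1 miss wb->B5  d=-]
2: W B3 -> L1 hit  d=D]
3: W B4 -> L0 miss  d=D]
4: R B4 -> L0 hit  d=D]
5: W B5 -> L1 miss wb->B3  d=D]
6: W B2 -> L0 miss wb->B4  d=D]
7: R B2 -> L0 hit  d=D]
8: R B2 -> L0 hit  d=D]
9: R B0 -> L0 miss wb->B2  d=-]
10: R B5 -> L1 hit  d=D]
11: R B2 -> L0 miss  d=-]

DIRTY = [5]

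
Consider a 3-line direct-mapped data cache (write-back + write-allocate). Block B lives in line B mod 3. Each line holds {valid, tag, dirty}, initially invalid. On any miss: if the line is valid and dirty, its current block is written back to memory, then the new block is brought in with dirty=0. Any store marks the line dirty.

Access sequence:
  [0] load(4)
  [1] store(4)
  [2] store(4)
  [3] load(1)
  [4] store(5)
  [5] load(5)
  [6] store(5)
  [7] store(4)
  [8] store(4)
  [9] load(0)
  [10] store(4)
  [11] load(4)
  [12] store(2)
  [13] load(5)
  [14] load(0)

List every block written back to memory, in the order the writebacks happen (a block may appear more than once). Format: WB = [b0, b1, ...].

WB = [4, 5, 2]

  0 | R B4 → L1 miss [-]
  1 | W B4 → L1 hit [D]
  2 | W B4 → L1 hit [D]
  3 | R B1 → L1 miss wb→B4 [-]
  4 | W B5 → L2 miss [D]
  5 | R B5 → L2 hit [D]
  6 | W B5 → L2 hit [D]
  7 | W B4 → L1 miss [D]
  8 | W B4 → L1 hit [D]
  9 | R B0 → L0 miss [-]
  10 | W B4 → L1 hit [D]
  11 | R B4 → L1 hit [D]
  12 | W B2 → L2 miss wb→B5 [D]
  13 | R B5 → L2 miss wb→B2 [-]
  14 | R B0 → L0 hit [-]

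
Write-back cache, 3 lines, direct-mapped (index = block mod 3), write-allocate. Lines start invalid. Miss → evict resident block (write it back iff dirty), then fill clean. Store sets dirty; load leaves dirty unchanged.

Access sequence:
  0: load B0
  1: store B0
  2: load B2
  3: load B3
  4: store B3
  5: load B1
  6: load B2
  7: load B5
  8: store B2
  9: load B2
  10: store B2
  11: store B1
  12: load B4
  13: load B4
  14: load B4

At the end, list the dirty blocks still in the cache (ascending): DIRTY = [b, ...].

0: R B0 → L0 miss [-]
1: W B0 → L0 hit [D]
2: R B2 → L2 miss [-]
3: R B3 → L0 miss wb→B0 [-]
4: W B3 → L0 hit [D]
5: R B1 → L1 miss [-]
6: R B2 → L2 hit [-]
7: R B5 → L2 miss [-]
8: W B2 → L2 miss [D]
9: R B2 → L2 hit [D]
10: W B2 → L2 hit [D]
11: W B1 → L1 hit [D]
12: R B4 → L1 miss wb→B1 [-]
13: R B4 → L1 hit [-]
14: R B4 → L1 hit [-]

DIRTY = [2, 3]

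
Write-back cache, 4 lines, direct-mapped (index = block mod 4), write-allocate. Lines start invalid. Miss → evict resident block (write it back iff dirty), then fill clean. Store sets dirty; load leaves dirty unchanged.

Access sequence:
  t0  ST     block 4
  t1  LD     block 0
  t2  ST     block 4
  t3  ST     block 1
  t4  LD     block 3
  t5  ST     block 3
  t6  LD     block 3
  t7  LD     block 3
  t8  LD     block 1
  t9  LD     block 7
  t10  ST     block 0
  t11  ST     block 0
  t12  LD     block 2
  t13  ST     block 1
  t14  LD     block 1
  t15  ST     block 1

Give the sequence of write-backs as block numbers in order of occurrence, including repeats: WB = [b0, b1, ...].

WB = [4, 3, 4]

0: W B4 → L0 miss [D]
1: R B0 → L0 miss wb→B4 [-]
2: W B4 → L0 miss [D]
3: W B1 → L1 miss [D]
4: R B3 → L3 miss [-]
5: W B3 → L3 hit [D]
6: R B3 → L3 hit [D]
7: R B3 → L3 hit [D]
8: R B1 → L1 hit [D]
9: R B7 → L3 miss wb→B3 [-]
10: W B0 → L0 miss wb→B4 [D]
11: W B0 → L0 hit [D]
12: R B2 → L2 miss [-]
13: W B1 → L1 hit [D]
14: R B1 → L1 hit [D]
15: W B1 → L1 hit [D]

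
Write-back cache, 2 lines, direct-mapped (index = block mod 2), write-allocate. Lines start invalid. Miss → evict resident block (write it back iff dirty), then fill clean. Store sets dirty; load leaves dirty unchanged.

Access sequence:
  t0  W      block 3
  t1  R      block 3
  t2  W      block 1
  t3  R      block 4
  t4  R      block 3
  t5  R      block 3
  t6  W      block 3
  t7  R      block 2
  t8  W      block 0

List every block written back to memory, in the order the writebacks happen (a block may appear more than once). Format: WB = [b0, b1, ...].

WB = [3, 1]

0: W B3 → L1 miss [D]
1: R B3 → L1 hit [D]
2: W B1 → L1 miss wb→B3 [D]
3: R B4 → L0 miss [-]
4: R B3 → L1 miss wb→B1 [-]
5: R B3 → L1 hit [-]
6: W B3 → L1 hit [D]
7: R B2 → L0 miss [-]
8: W B0 → L0 miss [D]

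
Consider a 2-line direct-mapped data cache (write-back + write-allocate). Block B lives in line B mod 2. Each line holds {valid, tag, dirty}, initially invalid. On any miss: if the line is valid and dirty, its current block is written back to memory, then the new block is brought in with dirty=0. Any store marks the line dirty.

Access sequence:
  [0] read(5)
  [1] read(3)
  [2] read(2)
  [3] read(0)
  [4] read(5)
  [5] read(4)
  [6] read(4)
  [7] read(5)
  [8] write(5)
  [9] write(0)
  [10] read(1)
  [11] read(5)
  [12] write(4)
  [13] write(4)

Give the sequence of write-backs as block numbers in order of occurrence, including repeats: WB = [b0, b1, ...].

WB = [5, 0]

0: R B5 → L1 miss [-]
1: R B3 → L1 miss [-]
2: R B2 → L0 miss [-]
3: R B0 → L0 miss [-]
4: R B5 → L1 miss [-]
5: R B4 → L0 miss [-]
6: R B4 → L0 hit [-]
7: R B5 → L1 hit [-]
8: W B5 → L1 hit [D]
9: W B0 → L0 miss [D]
10: R B1 → L1 miss wb→B5 [-]
11: R B5 → L1 miss [-]
12: W B4 → L0 miss wb→B0 [D]
13: W B4 → L0 hit [D]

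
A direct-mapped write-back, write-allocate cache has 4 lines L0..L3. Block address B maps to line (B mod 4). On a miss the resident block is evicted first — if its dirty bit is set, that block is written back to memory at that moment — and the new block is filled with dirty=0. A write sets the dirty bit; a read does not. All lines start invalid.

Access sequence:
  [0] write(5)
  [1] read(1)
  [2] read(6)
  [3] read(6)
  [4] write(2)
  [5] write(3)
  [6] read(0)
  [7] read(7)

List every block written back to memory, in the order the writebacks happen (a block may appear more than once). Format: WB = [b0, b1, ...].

WB = [5, 3]

0: W B5 → L1 miss [D]
1: R B1 → L1 miss wb→B5 [-]
2: R B6 → L2 miss [-]
3: R B6 → L2 hit [-]
4: W B2 → L2 miss [D]
5: W B3 → L3 miss [D]
6: R B0 → L0 miss [-]
7: R B7 → L3 miss wb→B3 [-]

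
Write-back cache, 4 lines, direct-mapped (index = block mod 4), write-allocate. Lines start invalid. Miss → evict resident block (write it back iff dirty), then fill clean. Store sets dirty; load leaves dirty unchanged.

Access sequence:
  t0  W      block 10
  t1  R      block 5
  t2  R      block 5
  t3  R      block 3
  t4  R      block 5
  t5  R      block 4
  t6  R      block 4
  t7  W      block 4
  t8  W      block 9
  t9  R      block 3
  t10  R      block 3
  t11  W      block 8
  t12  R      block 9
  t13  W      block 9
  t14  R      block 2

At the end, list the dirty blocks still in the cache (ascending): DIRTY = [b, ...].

0: W B10 -> L2 miss  d=D]
1: R B5 -> L1 miss  d=-]
2: R B5 -> L1 hit  d=-]
3: R B3 -> L3 miss  d=-]
4: R B5 -> L1 hit  d=-]
5: R B4 -> L0 miss  d=-]
6: R B4 -> L0 hit  d=-]
7: W B4 -> L0 hit  d=D]
8: W B9 -> L1 miss  d=D]
9: R B3 -> L3 hit  d=-]
10: R B3 -> L3 hit  d=-]
11: W B8 -> L0 miss wb->B4  d=D]
12: R B9 -> L1 hit  d=D]
13: W B9 -> L1 hit  d=D]
14: R B2 -> L2 miss wb->B10  d=-]

DIRTY = [8, 9]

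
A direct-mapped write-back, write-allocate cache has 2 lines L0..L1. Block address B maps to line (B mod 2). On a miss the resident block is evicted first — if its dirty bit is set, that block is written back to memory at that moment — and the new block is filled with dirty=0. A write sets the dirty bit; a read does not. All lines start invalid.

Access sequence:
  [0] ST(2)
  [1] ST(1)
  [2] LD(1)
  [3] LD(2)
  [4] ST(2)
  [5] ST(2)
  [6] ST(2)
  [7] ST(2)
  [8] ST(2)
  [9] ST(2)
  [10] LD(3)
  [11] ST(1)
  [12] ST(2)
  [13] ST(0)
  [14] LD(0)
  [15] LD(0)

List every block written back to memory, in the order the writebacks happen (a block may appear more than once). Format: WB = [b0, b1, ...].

0: W B2 -> L0 miss  d=D]
1: W B1 -> L1 miss  d=D]
2: R B1 -> L1 hit  d=D]
3: R B2 -> L0 hit  d=D]
4: W B2 -> L0 hit  d=D]
5: W B2 -> L0 hit  d=D]
6: W B2 -> L0 hit  d=D]
7: W B2 -> L0 hit  d=D]
8: W B2 -> L0 hit  d=D]
9: W B2 -> L0 hit  d=D]
10: R B3 -> L1 miss wb->B1  d=-]
11: W B1 -> L1 miss  d=D]
12: W B2 -> L0 hit  d=D]
13: W B0 -> L0 miss wb->B2  d=D]
14: R B0 -> L0 hit  d=D]
15: R B0 -> L0 hit  d=D]

WB = [1, 2]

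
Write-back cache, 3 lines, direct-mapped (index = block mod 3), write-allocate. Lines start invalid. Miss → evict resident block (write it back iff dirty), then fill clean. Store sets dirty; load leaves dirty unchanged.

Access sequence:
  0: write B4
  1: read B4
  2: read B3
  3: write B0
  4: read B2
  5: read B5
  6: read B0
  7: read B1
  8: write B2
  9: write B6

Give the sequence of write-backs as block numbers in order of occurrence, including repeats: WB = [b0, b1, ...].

0: W B4 → L1 miss [D]
1: R B4 → L1 hit [D]
2: R B3 → L0 miss [-]
3: W B0 → L0 miss [D]
4: R B2 → L2 miss [-]
5: R B5 → L2 miss [-]
6: R B0 → L0 hit [D]
7: R B1 → L1 miss wb→B4 [-]
8: W B2 → L2 miss [D]
9: W B6 → L0 miss wb→B0 [D]

WB = [4, 0]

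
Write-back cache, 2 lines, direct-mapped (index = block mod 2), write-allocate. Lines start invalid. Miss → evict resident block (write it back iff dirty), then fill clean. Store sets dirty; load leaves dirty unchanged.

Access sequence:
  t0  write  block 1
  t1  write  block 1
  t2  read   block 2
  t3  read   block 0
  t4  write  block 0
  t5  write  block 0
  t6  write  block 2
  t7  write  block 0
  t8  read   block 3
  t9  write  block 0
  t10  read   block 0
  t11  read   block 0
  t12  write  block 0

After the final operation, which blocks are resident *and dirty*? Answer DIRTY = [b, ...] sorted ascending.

0: W B1 → L1 miss [D]
1: W B1 → L1 hit [D]
2: R B2 → L0 miss [-]
3: R B0 → L0 miss [-]
4: W B0 → L0 hit [D]
5: W B0 → L0 hit [D]
6: W B2 → L0 miss wb→B0 [D]
7: W B0 → L0 miss wb→B2 [D]
8: R B3 → L1 miss wb→B1 [-]
9: W B0 → L0 hit [D]
10: R B0 → L0 hit [D]
11: R B0 → L0 hit [D]
12: W B0 → L0 hit [D]

DIRTY = [0]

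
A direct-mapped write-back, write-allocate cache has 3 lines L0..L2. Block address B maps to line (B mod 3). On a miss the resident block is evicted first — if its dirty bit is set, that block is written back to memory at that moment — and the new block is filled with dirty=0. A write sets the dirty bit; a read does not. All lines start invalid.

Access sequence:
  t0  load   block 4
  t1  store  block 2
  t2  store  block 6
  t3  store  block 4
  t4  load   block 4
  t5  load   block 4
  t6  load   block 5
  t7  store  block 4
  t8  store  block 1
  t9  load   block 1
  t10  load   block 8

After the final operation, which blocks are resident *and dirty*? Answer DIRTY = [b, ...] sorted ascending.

DIRTY = [1, 6]

  0 | R B4 → L1 miss [-]
  1 | W B2 → L2 miss [D]
  2 | W B6 → L0 miss [D]
  3 | W B4 → L1 hit [D]
  4 | R B4 → L1 hit [D]
  5 | R B4 → L1 hit [D]
  6 | R B5 → L2 miss wb→B2 [-]
  7 | W B4 → L1 hit [D]
  8 | W B1 → L1 miss wb→B4 [D]
  9 | R B1 → L1 hit [D]
  10 | R B8 → L2 miss [-]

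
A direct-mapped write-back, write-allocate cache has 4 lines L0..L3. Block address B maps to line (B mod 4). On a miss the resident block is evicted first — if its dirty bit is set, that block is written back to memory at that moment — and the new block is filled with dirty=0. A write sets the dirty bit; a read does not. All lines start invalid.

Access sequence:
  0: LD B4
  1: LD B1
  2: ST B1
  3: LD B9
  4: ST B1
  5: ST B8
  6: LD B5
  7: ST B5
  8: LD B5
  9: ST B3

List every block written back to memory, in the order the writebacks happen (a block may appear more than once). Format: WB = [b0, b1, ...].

WB = [1, 1]

0: R B4 -> L0 miss  d=-]
1: R B1 -> L1 miss  d=-]
2: W B1 -> L1 hit  d=D]
3: R B9 -> L1 miss wb->B1  d=-]
4: W B1 -> L1 miss  d=D]
5: W B8 -> L0 miss  d=D]
6: R B5 -> L1 miss wb->B1  d=-]
7: W B5 -> L1 hit  d=D]
8: R B5 -> L1 hit  d=D]
9: W B3 -> L3 miss  d=D]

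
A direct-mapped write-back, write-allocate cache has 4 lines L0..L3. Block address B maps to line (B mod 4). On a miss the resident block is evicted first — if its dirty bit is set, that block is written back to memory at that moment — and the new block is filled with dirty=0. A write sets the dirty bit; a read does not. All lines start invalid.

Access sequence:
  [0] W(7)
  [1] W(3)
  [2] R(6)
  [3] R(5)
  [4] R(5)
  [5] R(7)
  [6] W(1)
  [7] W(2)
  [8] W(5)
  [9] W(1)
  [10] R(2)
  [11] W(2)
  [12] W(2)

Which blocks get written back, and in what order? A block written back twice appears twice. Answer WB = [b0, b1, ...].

  0 | W B7 → L3 miss [D]
  1 | W B3 → L3 miss wb→B7 [D]
  2 | R B6 → L2 miss [-]
  3 | R B5 → L1 miss [-]
  4 | R B5 → L1 hit [-]
  5 | R B7 → L3 miss wb→B3 [-]
  6 | W B1 → L1 miss [D]
  7 | W B2 → L2 miss [D]
  8 | W B5 → L1 miss wb→B1 [D]
  9 | W B1 → L1 miss wb→B5 [D]
  10 | R B2 → L2 hit [D]
  11 | W B2 → L2 hit [D]
  12 | W B2 → L2 hit [D]

WB = [7, 3, 1, 5]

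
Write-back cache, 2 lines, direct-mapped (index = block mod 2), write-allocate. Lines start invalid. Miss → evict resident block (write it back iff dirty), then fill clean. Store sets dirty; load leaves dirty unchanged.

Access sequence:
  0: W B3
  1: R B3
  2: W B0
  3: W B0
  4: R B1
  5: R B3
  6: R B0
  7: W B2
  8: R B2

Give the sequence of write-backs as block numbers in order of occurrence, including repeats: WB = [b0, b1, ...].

  0 | W B3 → L1 miss [D]
  1 | R B3 → L1 hit [D]
  2 | W B0 → L0 miss [D]
  3 | W B0 → L0 hit [D]
  4 | R B1 → L1 miss wb→B3 [-]
  5 | R B3 → L1 miss [-]
  6 | R B0 → L0 hit [D]
  7 | W B2 → L0 miss wb→B0 [D]
  8 | R B2 → L0 hit [D]

WB = [3, 0]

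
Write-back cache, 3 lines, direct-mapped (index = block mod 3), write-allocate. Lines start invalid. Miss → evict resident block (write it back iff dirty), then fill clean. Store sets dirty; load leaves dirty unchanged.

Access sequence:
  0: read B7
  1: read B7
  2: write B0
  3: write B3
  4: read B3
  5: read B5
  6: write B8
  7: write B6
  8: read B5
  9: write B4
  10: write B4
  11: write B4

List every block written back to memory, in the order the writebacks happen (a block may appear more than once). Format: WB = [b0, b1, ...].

0: R B7 → L1 miss [-]
1: R B7 → L1 hit [-]
2: W B0 → L0 miss [D]
3: W B3 → L0 miss wb→B0 [D]
4: R B3 → L0 hit [D]
5: R B5 → L2 miss [-]
6: W B8 → L2 miss [D]
7: W B6 → L0 miss wb→B3 [D]
8: R B5 → L2 miss wb→B8 [-]
9: W B4 → L1 miss [D]
10: W B4 → L1 hit [D]
11: W B4 → L1 hit [D]

WB = [0, 3, 8]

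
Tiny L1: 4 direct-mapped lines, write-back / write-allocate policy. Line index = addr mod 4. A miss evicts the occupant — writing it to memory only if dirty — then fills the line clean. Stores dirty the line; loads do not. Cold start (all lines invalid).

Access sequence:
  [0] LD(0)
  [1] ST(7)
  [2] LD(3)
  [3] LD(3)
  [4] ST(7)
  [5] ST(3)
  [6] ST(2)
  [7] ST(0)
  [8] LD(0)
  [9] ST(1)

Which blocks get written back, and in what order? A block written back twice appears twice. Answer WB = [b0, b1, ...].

WB = [7, 7]

0: R B0 → L0 miss [-]
1: W B7 → L3 miss [D]
2: R B3 → L3 miss wb→B7 [-]
3: R B3 → L3 hit [-]
4: W B7 → L3 miss [D]
5: W B3 → L3 miss wb→B7 [D]
6: W B2 → L2 miss [D]
7: W B0 → L0 hit [D]
8: R B0 → L0 hit [D]
9: W B1 → L1 miss [D]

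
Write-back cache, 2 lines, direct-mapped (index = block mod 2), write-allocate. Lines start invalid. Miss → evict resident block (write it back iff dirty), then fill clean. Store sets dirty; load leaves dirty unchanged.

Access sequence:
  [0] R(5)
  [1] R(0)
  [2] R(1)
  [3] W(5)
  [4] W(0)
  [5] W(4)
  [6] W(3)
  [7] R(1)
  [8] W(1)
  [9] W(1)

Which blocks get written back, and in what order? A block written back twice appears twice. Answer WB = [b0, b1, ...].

WB = [0, 5, 3]

0: R B5 → L1 miss [-]
1: R B0 → L0 miss [-]
2: R B1 → L1 miss [-]
3: W B5 → L1 miss [D]
4: W B0 → L0 hit [D]
5: W B4 → L0 miss wb→B0 [D]
6: W B3 → L1 miss wb→B5 [D]
7: R B1 → L1 miss wb→B3 [-]
8: W B1 → L1 hit [D]
9: W B1 → L1 hit [D]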